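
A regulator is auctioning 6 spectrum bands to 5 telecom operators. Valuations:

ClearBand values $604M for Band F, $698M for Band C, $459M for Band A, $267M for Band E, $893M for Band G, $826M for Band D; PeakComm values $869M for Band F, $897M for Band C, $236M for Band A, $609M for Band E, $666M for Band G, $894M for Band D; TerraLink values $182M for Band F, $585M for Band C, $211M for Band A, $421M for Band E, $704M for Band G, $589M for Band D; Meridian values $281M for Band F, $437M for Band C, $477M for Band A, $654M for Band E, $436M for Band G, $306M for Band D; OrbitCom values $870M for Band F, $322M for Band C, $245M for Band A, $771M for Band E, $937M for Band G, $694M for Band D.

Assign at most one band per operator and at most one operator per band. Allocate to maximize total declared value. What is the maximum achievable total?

Optimal: ClearBand→Band D ($826M), PeakComm→Band C ($897M), TerraLink→Band G ($704M), Meridian→Band E ($654M), OrbitCom→Band F ($870M) — total 826+897+704+654+870 = $3951M.
Row-greedy (each operator in turn takes its best remaining band) gives $3903M, worse by 48.
Every other assignment is strictly worse.

Max total: $3951M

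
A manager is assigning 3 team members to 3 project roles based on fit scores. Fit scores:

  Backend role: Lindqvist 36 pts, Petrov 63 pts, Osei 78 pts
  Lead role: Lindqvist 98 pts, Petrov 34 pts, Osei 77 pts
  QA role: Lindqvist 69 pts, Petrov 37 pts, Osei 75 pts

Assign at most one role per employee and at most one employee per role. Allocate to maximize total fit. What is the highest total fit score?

Max total: 236 pts

Optimal: Lindqvist→Lead role (98 pts), Petrov→Backend role (63 pts), Osei→QA role (75 pts) — total 98+63+75 = 236 pts.
Max-entry greedy (repeatedly take the single best remaining cell) gives 213 pts, worse by 23.
Next-best assignment: Lindqvist→Lead role, Petrov→QA role, Osei→Backend role = 213 pts.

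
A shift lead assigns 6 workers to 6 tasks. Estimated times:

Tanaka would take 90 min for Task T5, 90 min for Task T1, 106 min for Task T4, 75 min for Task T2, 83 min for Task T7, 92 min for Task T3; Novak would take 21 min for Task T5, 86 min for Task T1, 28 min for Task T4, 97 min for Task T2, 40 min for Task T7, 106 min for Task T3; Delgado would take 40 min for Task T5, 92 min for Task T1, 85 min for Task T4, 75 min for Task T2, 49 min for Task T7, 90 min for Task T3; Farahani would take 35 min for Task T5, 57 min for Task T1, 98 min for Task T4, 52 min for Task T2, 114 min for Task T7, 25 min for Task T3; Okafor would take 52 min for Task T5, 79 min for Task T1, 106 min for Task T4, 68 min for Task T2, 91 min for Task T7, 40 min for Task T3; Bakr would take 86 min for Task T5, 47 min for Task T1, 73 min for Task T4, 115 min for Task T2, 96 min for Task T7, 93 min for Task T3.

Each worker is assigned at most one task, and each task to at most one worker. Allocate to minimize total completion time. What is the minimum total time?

This is a one-to-one assignment (minimum-cost bipartite matching).
Optimal: Tanaka→Task T2 (75 min), Novak→Task T4 (28 min), Delgado→Task T7 (49 min), Farahani→Task T5 (35 min), Okafor→Task T3 (40 min), Bakr→Task T1 (47 min) — total 75+28+49+35+40+47 = 274 min.
Column-greedy (each task in turn goes to its cheapest remaining worker) gives 328 min, worse by 54.

Min total: 274 min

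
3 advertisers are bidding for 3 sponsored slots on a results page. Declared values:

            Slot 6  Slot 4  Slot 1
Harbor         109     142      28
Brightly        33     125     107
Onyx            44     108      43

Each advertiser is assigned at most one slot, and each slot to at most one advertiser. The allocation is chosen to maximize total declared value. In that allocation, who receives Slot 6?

Harbor receives Slot 6.

This is a one-to-one assignment (maximum-weight bipartite matching).
Optimal: Harbor→Slot 6 ($109), Brightly→Slot 1 ($107), Onyx→Slot 4 ($108) — total 109+107+108 = $324.
Row-greedy (each advertiser in turn takes its best remaining slot) gives $293, worse by 31.
Harbor's own top slot is Slot 4 ($142), but forcing Harbor→Slot 4 and reassigning the rest optimally gives only $293 — worse by 31.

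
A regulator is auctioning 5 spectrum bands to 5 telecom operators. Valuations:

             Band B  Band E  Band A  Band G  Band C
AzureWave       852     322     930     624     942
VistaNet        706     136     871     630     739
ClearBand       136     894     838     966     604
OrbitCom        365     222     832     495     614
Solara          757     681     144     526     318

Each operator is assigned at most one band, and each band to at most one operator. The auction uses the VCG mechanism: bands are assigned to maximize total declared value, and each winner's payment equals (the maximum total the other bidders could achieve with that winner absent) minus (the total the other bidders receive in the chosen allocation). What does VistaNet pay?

VistaNet pays $76M.

Efficient allocation: AzureWave→Band C ($942M), VistaNet→Band B ($706M), ClearBand→Band G ($966M), OrbitCom→Band A ($832M), Solara→Band E ($681M); total welfare W = $4127M.
VistaNet receives Band B at value $706M, so the others get W − 706 = $3421M.
Without VistaNet: best allocation of the remaining 4 bidders over all 5 bands is AzureWave→Band C ($942M), ClearBand→Band G ($966M), OrbitCom→Band A ($832M), Solara→Band B ($757M), total $3497M.
VCG payment = (others' best without VistaNet) − (others' welfare with VistaNet) = 3497 − 3421 = $76M.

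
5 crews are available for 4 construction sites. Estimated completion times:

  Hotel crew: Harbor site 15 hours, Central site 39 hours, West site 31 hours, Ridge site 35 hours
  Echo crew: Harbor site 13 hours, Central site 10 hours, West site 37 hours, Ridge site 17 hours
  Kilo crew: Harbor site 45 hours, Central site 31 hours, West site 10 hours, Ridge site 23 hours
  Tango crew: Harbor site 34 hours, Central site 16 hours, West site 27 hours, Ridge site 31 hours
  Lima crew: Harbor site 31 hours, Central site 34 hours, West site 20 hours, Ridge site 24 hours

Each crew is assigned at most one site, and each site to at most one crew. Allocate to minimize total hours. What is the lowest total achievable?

This is a one-to-one assignment (minimum-cost bipartite matching).
Optimal: Hotel crew→Harbor site (15 hours), Tango crew→Central site (16 hours), Kilo crew→West site (10 hours), Echo crew→Ridge site (17 hours) — total 15+16+10+17 = 58 hours.
Row-greedy (each crew in turn takes its cheapest remaining site) gives 66 hours, worse by 8.
Next-best assignment: Hotel crew→Harbor site, Echo crew→Central site, Kilo crew→West site, Lima crew→Ridge site = 59 hours.

Min total: 58 hours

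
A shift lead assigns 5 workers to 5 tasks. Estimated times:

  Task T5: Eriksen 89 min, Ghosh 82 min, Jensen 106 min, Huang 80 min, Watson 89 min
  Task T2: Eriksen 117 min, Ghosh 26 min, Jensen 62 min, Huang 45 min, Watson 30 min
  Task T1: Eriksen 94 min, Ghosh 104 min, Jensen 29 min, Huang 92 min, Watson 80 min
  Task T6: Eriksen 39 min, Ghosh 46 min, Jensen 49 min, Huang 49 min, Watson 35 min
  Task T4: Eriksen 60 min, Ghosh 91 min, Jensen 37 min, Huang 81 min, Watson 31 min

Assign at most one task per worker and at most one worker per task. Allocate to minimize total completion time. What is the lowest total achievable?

Minimum total: 205 min

Optimal: Eriksen→Task T6 (39 min), Ghosh→Task T2 (26 min), Jensen→Task T1 (29 min), Huang→Task T5 (80 min), Watson→Task T4 (31 min) — total 39+26+29+80+31 = 205 min.
Column-greedy (each task in turn goes to its cheapest remaining worker) gives 230 min, worse by 25.
Swapping Watson↔Eriksen (Watson→Task T6 35 min, Eriksen→Task T4 60 min) adds 25.
Checked against all permutations: 205 min is optimal.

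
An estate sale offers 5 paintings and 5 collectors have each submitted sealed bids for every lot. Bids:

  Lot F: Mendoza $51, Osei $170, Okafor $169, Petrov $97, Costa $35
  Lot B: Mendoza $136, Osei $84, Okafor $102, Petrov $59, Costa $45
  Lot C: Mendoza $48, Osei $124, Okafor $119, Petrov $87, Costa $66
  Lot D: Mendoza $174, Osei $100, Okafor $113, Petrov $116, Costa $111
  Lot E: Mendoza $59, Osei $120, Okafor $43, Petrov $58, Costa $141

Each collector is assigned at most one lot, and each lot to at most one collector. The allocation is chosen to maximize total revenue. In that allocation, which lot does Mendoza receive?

Mendoza receives Lot B.

Optimal: Mendoza→Lot B ($136), Osei→Lot C ($124), Okafor→Lot F ($169), Petrov→Lot D ($116), Costa→Lot E ($141) — total 136+124+169+116+141 = $686.
Max-entry greedy (repeatedly take the single best remaining cell) gives $663, worse by 23.
Next-best assignment: Mendoza→Lot B, Osei→Lot F, Okafor→Lot C, Petrov→Lot D, Costa→Lot E = $682.
Checked against all permutations: $686 is optimal.
Mendoza's own top lot is Lot D ($174), but forcing Mendoza→Lot D and reassigning the rest optimally gives only $674 — worse by 12.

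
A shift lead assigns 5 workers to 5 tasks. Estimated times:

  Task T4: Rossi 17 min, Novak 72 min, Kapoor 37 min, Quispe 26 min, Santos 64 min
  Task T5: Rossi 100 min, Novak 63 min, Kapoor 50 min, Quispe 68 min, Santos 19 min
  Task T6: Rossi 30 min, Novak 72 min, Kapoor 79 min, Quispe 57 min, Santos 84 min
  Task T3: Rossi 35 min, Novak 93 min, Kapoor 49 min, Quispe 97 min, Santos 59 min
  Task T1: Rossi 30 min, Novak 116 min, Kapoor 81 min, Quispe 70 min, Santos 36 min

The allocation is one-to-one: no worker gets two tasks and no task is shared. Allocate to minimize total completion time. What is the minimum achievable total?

Min total: 196 min

Optimal: Rossi→Task T1 (30 min), Novak→Task T6 (72 min), Kapoor→Task T3 (49 min), Quispe→Task T4 (26 min), Santos→Task T5 (19 min) — total 30+72+49+26+19 = 196 min.
Row-greedy (each worker in turn takes its cheapest remaining task) gives 222 min, worse by 26.
Next-best assignment: Rossi→Task T6, Novak→Task T5, Kapoor→Task T3, Quispe→Task T4, Santos→Task T1 = 204 min.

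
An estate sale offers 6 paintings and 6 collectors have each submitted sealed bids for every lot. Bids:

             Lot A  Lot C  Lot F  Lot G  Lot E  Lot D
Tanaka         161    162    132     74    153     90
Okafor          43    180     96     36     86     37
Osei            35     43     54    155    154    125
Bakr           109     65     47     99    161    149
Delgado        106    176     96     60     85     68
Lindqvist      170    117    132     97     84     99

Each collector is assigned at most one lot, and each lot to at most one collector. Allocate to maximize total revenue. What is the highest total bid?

Optimal: Tanaka→Lot E ($153), Okafor→Lot C ($180), Osei→Lot G ($155), Bakr→Lot D ($149), Delgado→Lot F ($96), Lindqvist→Lot A ($170) — total 153+180+155+149+96+170 = $903.
Max-entry greedy (repeatedly take the single best remaining cell) gives $866, worse by 37.

Max total: $903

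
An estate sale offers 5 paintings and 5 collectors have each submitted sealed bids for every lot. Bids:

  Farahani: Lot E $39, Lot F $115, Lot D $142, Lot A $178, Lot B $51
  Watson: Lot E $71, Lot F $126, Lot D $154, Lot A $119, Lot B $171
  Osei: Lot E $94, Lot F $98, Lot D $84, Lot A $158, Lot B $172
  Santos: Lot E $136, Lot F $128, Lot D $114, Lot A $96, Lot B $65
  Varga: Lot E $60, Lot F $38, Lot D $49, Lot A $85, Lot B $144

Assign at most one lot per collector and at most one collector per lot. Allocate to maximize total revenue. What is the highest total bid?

Optimal: Farahani→Lot A ($178), Watson→Lot D ($154), Osei→Lot F ($98), Santos→Lot E ($136), Varga→Lot B ($144) — total 178+154+98+136+144 = $710.
Row-greedy (each collector in turn takes its best remaining lot) gives $632, worse by 78.

Max total: $710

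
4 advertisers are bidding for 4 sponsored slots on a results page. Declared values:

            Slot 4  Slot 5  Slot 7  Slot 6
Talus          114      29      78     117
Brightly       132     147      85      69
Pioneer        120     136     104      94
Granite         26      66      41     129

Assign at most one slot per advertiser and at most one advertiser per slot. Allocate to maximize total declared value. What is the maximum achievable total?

Max total: $494

Optimal: Talus→Slot 4 ($114), Brightly→Slot 5 ($147), Pioneer→Slot 7 ($104), Granite→Slot 6 ($129) — total 114+147+104+129 = $494.
Max-entry greedy (repeatedly take the single best remaining cell) gives $474, worse by 20.
Next-best assignment: Talus→Slot 7, Brightly→Slot 4, Pioneer→Slot 5, Granite→Slot 6 = $475.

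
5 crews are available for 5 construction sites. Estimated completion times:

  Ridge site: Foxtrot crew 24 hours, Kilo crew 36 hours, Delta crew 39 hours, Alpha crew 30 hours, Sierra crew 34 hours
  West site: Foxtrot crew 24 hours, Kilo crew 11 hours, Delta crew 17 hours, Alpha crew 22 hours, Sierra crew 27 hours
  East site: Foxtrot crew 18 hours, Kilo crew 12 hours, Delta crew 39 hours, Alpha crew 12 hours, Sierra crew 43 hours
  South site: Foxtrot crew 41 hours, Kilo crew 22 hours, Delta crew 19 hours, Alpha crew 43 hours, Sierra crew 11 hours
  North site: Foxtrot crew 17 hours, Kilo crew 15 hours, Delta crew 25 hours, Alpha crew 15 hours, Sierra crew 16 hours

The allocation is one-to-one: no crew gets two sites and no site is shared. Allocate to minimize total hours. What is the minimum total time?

Min total: 79 hours

This is the linear assignment problem.
Optimal: Foxtrot crew→Ridge site (24 hours), Kilo crew→East site (12 hours), Delta crew→West site (17 hours), Alpha crew→North site (15 hours), Sierra crew→South site (11 hours) — total 24+12+17+15+11 = 79 hours.
Row-greedy (each crew in turn takes its cheapest remaining site) gives 93 hours, worse by 14.
Swapping Delta crew↔Alpha crew (Delta crew→North site 25 hours, Alpha crew→West site 22 hours) adds 15.
No other one-to-one assignment undercuts 79 hours.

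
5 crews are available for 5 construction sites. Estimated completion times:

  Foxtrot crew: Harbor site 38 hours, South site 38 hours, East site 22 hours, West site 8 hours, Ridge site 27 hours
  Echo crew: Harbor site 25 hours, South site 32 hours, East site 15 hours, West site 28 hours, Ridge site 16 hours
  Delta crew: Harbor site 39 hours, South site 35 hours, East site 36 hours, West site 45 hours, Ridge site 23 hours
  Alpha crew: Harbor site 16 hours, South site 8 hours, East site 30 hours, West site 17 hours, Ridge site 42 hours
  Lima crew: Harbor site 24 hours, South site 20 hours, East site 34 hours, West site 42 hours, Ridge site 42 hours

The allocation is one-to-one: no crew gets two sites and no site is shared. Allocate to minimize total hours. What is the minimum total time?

Minimum total: 78 hours

Optimal: Foxtrot crew→West site (8 hours), Echo crew→East site (15 hours), Delta crew→Ridge site (23 hours), Alpha crew→South site (8 hours), Lima crew→Harbor site (24 hours) — total 8+15+23+8+24 = 78 hours.
Column-greedy (each site in turn goes to its cheapest remaining crew) gives 82 hours, worse by 4.
Swapping Foxtrot crew↔Alpha crew (Foxtrot crew→South site 38 hours, Alpha crew→West site 17 hours) adds 39.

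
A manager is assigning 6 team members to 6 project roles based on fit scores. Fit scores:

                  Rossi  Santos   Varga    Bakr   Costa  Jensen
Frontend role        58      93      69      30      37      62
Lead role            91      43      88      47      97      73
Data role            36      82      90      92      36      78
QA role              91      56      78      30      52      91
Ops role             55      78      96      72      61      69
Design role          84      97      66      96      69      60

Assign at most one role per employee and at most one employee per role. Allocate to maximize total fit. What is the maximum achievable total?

Maximum total: 553 pts

Treat this as an assignment problem: match each employee to one role.
Optimal: Rossi→Design role (84 pts), Santos→Frontend role (93 pts), Varga→Ops role (96 pts), Bakr→Data role (92 pts), Costa→Lead role (97 pts), Jensen→QA role (91 pts) — total 84+93+96+92+97+91 = 553 pts.
Column-greedy (each role in turn goes to its best remaining employee) gives 529 pts, worse by 24.
Next-best assignment: Rossi→QA role, Santos→Frontend role, Varga→Ops role, Bakr→Design role, Costa→Lead role, Jensen→Data role = 551 pts.
No other one-to-one assignment exceeds 553 pts.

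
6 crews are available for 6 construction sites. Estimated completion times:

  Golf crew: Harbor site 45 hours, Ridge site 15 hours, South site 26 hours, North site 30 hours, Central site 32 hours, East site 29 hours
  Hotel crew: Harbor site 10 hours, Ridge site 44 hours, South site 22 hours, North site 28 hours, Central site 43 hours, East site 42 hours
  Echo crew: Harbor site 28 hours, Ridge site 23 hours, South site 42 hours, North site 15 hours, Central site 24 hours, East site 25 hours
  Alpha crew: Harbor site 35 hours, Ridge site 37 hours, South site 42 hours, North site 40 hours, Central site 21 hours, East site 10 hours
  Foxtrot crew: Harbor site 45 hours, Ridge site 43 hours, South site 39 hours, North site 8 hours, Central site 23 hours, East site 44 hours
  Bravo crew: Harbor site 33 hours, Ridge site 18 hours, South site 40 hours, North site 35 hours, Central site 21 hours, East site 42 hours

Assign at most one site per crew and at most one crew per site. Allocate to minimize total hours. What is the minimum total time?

Minimum total: 96 hours

Optimal: Golf crew→South site (26 hours), Hotel crew→Harbor site (10 hours), Echo crew→Central site (24 hours), Alpha crew→East site (10 hours), Foxtrot crew→North site (8 hours), Bravo crew→Ridge site (18 hours) — total 26+10+24+10+8+18 = 96 hours.
Min-entry greedy (repeatedly take the single cheapest remaining cell) gives 106 hours, worse by 10.
Every other assignment is strictly worse.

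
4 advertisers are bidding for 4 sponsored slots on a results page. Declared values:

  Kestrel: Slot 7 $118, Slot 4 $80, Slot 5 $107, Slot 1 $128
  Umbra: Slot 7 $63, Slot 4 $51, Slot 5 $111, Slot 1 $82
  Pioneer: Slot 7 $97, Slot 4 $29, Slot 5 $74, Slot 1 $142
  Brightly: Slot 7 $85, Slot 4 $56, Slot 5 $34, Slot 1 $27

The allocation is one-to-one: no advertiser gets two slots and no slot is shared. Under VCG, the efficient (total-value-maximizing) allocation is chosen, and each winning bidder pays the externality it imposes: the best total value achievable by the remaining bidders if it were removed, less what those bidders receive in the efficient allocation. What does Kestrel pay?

Efficient allocation: Kestrel→Slot 7 ($118), Umbra→Slot 5 ($111), Pioneer→Slot 1 ($142), Brightly→Slot 4 ($56); total welfare W = $427.
Kestrel receives Slot 7 at value $118, so the others get W − 118 = $309.
Without Kestrel: best allocation of the remaining 3 bidders over all 4 slots is Umbra→Slot 5 ($111), Pioneer→Slot 1 ($142), Brightly→Slot 7 ($85), total $338.
VCG payment = (others' best without Kestrel) − (others' welfare with Kestrel) = 338 − 309 = $29.

Kestrel pays $29.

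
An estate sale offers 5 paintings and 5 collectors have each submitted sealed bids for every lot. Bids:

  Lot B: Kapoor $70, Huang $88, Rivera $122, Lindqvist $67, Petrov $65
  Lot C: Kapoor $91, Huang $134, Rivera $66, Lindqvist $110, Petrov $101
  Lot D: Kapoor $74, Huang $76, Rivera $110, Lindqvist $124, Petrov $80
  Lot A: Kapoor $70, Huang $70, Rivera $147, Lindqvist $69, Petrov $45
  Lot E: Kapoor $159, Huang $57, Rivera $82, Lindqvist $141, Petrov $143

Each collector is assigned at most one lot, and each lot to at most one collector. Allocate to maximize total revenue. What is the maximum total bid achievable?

Maximum total: $629

Optimal: Kapoor→Lot E ($159), Huang→Lot C ($134), Rivera→Lot A ($147), Lindqvist→Lot D ($124), Petrov→Lot B ($65) — total 159+134+147+124+65 = $629.
Next-best assignment: Kapoor→Lot E, Huang→Lot B, Rivera→Lot A, Lindqvist→Lot D, Petrov→Lot C = $619.
Swapping Petrov↔Kapoor (Petrov→Lot E $143, Kapoor→Lot B $70) loses 11.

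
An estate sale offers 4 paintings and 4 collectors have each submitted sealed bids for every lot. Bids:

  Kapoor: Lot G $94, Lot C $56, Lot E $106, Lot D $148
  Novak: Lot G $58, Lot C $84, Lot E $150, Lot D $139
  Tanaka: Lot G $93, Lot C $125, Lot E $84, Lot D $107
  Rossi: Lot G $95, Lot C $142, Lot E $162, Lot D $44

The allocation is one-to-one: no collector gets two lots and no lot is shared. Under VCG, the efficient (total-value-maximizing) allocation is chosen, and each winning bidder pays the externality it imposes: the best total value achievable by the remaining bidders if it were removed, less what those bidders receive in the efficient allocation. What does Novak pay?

Novak pays $52.

Efficient allocation: Kapoor→Lot D ($148), Novak→Lot E ($150), Tanaka→Lot G ($93), Rossi→Lot C ($142); total welfare W = $533.
Novak receives Lot E at value $150, so the others get W − 150 = $383.
Without Novak: best allocation of the remaining 3 bidders over all 4 lots is Kapoor→Lot D ($148), Tanaka→Lot C ($125), Rossi→Lot E ($162), total $435.
VCG payment = (others' best without Novak) − (others' welfare with Novak) = 435 − 383 = $52.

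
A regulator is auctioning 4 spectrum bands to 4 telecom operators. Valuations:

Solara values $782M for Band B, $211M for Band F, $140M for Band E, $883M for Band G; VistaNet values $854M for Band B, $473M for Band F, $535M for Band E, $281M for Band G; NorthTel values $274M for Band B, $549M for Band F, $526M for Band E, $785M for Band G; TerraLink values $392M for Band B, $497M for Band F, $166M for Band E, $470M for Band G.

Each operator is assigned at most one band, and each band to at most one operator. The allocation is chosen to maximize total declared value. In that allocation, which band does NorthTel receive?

NorthTel receives Band E.

Optimal: Solara→Band G ($883M), VistaNet→Band B ($854M), NorthTel→Band E ($526M), TerraLink→Band F ($497M) — total 883+854+526+497 = $2760M.
Column-greedy (each band in turn goes to its best remaining operator) gives $2452M, worse by 308.
Checked against all permutations: $2760M is optimal.
NorthTel's own top band is Band G ($785M), but forcing NorthTel→Band G and reassigning the rest optimally gives only $2599M — worse by 161.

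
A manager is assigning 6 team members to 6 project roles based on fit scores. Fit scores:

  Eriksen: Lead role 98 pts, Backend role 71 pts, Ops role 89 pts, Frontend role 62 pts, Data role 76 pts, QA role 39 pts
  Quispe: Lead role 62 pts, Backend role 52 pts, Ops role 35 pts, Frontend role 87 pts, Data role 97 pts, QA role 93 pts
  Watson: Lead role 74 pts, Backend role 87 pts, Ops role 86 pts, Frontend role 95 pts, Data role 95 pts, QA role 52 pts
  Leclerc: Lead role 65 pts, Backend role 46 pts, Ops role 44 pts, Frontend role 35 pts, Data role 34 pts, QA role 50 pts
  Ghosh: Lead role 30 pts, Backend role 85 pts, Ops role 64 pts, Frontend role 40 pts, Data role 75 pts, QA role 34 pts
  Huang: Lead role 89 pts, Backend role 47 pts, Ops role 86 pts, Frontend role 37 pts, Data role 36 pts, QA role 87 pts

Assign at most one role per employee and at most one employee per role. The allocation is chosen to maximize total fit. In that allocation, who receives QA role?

Treat this as an assignment problem: match each employee to one role.
Optimal: Eriksen→Ops role (89 pts), Quispe→Data role (97 pts), Watson→Frontend role (95 pts), Leclerc→Lead role (65 pts), Ghosh→Backend role (85 pts), Huang→QA role (87 pts) — total 89+97+95+65+85+87 = 518 pts.
Max-entry greedy (repeatedly take the single best remaining cell) gives 506 pts, worse by 12.
Swapping Leclerc↔Quispe (Leclerc→Data role 34 pts, Quispe→Lead role 62 pts) loses 66.
Huang's own top role is Lead role (89 pts), but forcing Huang→Lead role and reassigning the rest optimally gives only 505 pts — worse by 13.

Huang receives QA role.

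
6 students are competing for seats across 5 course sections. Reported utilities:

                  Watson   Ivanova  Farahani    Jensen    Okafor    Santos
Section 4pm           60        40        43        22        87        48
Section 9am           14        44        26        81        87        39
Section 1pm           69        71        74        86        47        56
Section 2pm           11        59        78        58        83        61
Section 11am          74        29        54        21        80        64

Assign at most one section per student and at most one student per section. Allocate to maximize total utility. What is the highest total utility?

Max total: 391 points

Optimal: Okafor→Section 4pm (87 points), Jensen→Section 9am (81 points), Ivanova→Section 1pm (71 points), Farahani→Section 2pm (78 points), Watson→Section 11am (74 points) — total 87+81+71+78+74 = 391 points.
Max-entry greedy (repeatedly take the single best remaining cell) gives 369 points, worse by 22.
Next-best assignment: Okafor→Section 4pm, Jensen→Section 9am, Ivanova→Section 1pm, Farahani→Section 2pm, Santos→Section 11am = 381 points.
Swapping Ivanova↔Okafor (Ivanova→Section 4pm 40 points, Okafor→Section 1pm 47 points) loses 71.
Checked against all permutations: 391 points is optimal.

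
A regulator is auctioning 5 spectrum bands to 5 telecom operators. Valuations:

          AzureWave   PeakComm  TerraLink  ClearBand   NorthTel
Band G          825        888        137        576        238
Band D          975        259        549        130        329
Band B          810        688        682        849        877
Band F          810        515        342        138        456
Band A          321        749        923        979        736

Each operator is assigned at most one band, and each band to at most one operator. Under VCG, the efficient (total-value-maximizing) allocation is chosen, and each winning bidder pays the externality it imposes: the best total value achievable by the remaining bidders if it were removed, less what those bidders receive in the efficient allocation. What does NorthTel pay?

Efficient allocation: AzureWave→Band F ($810M), PeakComm→Band G ($888M), TerraLink→Band D ($549M), ClearBand→Band A ($979M), NorthTel→Band B ($877M); total welfare W = $4103M.
NorthTel receives Band B at value $877M, so the others get W − 877 = $3226M.
Without NorthTel: best allocation of the remaining 4 bidders over all 5 bands is AzureWave→Band D ($975M), PeakComm→Band G ($888M), TerraLink→Band A ($923M), ClearBand→Band B ($849M), total $3635M.
VCG payment = (others' best without NorthTel) − (others' welfare with NorthTel) = 3635 − 3226 = $409M.

NorthTel pays $409M.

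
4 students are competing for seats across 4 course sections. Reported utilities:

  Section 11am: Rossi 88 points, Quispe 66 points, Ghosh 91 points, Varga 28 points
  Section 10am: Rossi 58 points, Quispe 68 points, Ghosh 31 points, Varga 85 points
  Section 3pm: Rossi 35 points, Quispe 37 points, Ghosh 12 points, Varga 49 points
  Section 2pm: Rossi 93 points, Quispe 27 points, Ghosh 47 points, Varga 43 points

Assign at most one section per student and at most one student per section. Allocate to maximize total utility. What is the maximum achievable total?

Max total: 306 points

Optimal: Rossi→Section 2pm (93 points), Quispe→Section 3pm (37 points), Ghosh→Section 11am (91 points), Varga→Section 10am (85 points) — total 93+37+91+85 = 306 points.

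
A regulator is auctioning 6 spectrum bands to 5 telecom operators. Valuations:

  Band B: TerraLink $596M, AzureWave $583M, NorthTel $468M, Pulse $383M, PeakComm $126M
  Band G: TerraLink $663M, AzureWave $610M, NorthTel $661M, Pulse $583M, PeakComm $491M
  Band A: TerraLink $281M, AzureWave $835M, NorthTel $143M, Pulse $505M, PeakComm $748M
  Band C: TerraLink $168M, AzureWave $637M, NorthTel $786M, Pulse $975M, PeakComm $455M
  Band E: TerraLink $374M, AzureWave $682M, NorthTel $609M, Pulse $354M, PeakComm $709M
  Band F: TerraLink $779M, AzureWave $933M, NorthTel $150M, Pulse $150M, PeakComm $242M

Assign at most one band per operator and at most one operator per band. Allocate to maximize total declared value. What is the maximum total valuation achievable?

Maximum total: $3959M

Optimal: TerraLink→Band F ($779M), AzureWave→Band A ($835M), NorthTel→Band G ($661M), Pulse→Band C ($975M), PeakComm→Band E ($709M) — total 779+835+661+975+709 = $3959M.
Max-entry greedy (repeatedly take the single best remaining cell) gives $3928M, worse by 31.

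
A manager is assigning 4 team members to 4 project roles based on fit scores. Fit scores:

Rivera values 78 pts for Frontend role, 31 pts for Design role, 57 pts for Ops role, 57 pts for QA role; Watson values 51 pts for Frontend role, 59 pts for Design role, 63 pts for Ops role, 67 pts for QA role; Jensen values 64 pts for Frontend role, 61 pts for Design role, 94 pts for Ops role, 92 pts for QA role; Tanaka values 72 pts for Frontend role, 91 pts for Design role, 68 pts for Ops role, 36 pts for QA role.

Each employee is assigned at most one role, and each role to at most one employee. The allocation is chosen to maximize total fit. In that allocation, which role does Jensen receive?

Optimal: Rivera→Frontend role (78 pts), Watson→QA role (67 pts), Jensen→Ops role (94 pts), Tanaka→Design role (91 pts) — total 78+67+94+91 = 330 pts.
Swapping Rivera↔Watson (Rivera→QA role 57 pts, Watson→Frontend role 51 pts) loses 37.

Jensen receives Ops role.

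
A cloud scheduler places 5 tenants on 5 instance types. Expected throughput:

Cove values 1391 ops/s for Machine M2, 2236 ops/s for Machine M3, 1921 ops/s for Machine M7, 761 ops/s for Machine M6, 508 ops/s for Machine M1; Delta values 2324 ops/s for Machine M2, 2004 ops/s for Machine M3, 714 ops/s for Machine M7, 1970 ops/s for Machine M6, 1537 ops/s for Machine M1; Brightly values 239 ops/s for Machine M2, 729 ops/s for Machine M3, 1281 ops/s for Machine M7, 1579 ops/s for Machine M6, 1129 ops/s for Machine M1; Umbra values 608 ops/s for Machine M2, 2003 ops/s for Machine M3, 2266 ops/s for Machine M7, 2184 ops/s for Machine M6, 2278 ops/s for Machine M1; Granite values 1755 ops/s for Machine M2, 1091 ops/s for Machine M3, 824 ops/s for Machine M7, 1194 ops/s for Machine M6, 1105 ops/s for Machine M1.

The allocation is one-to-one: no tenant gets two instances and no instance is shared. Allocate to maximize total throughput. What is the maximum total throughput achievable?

Max total: 9537 ops/s

Optimal: Cove→Machine M7 (1921 ops/s), Delta→Machine M3 (2004 ops/s), Brightly→Machine M6 (1579 ops/s), Umbra→Machine M1 (2278 ops/s), Granite→Machine M2 (1755 ops/s) — total 1921+2004+1579+2278+1755 = 9537 ops/s.
Column-greedy (each instance in turn goes to its best remaining tenant) gives 9510 ops/s, worse by 27.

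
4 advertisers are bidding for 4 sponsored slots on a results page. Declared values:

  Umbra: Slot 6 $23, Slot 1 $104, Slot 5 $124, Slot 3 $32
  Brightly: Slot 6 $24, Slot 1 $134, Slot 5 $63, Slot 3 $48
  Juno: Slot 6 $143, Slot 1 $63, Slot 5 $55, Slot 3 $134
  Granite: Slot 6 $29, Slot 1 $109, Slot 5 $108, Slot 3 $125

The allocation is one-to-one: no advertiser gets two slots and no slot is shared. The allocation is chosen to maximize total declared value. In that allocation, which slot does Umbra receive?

This is the linear assignment problem.
Optimal: Umbra→Slot 5 ($124), Brightly→Slot 1 ($134), Juno→Slot 6 ($143), Granite→Slot 3 ($125) — total 124+134+143+125 = $526.
No other one-to-one assignment exceeds $526.

Umbra receives Slot 5.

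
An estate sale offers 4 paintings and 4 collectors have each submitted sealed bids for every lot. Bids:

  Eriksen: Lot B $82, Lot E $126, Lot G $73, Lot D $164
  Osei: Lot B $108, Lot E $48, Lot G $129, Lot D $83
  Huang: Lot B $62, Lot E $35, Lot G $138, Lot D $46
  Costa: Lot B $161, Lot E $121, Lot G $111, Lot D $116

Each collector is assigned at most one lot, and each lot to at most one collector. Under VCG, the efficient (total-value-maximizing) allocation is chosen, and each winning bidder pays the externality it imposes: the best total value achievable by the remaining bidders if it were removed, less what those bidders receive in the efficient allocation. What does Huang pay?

Huang pays $61.

Efficient allocation: Eriksen→Lot D ($164), Osei→Lot B ($108), Huang→Lot G ($138), Costa→Lot E ($121); total welfare W = $531.
Huang receives Lot G at value $138, so the others get W − 138 = $393.
Without Huang: best allocation of the remaining 3 bidders over all 4 lots is Eriksen→Lot D ($164), Osei→Lot G ($129), Costa→Lot B ($161), total $454.
VCG payment = (others' best without Huang) − (others' welfare with Huang) = 454 − 393 = $61.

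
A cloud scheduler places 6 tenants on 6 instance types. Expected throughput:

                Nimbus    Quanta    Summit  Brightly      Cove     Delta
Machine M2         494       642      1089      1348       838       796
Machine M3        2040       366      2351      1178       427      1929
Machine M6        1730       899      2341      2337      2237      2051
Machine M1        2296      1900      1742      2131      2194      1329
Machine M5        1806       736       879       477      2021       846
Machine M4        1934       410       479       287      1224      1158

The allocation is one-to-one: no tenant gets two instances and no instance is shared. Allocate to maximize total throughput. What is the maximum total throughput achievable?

Max total: 11605 ops/s

Optimal: Nimbus→Machine M4 (1934 ops/s), Quanta→Machine M1 (1900 ops/s), Summit→Machine M3 (2351 ops/s), Brightly→Machine M2 (1348 ops/s), Cove→Machine M5 (2021 ops/s), Delta→Machine M6 (2051 ops/s) — total 1934+1900+2351+1348+2021+2051 = 11605 ops/s.
Row-greedy (each tenant in turn takes its best remaining instance) gives 10073 ops/s, worse by 1532.
Next-best assignment: Nimbus→Machine M4, Quanta→Machine M1, Summit→Machine M6, Brightly→Machine M2, Cove→Machine M5, Delta→Machine M3 = 11473 ops/s.
No other one-to-one assignment exceeds 11605 ops/s.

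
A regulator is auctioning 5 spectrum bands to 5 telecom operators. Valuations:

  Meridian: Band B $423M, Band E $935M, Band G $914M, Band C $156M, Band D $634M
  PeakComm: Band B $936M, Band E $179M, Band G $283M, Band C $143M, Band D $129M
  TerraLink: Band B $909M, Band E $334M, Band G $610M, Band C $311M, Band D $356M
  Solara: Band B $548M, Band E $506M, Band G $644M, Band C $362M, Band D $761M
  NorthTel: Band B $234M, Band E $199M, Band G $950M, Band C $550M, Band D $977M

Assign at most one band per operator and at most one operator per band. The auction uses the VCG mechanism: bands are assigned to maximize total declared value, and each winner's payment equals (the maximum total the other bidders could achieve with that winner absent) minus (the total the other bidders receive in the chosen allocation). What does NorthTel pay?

NorthTel pays $299M.

Efficient allocation: Meridian→Band E ($935M), PeakComm→Band B ($936M), TerraLink→Band C ($311M), Solara→Band D ($761M), NorthTel→Band G ($950M); total welfare W = $3893M.
NorthTel receives Band G at value $950M, so the others get W − 950 = $2943M.
Without NorthTel: best allocation of the remaining 4 bidders over all 5 bands is Meridian→Band E ($935M), PeakComm→Band B ($936M), TerraLink→Band G ($610M), Solara→Band D ($761M), total $3242M.
VCG payment = (others' best without NorthTel) − (others' welfare with NorthTel) = 3242 − 2943 = $299M.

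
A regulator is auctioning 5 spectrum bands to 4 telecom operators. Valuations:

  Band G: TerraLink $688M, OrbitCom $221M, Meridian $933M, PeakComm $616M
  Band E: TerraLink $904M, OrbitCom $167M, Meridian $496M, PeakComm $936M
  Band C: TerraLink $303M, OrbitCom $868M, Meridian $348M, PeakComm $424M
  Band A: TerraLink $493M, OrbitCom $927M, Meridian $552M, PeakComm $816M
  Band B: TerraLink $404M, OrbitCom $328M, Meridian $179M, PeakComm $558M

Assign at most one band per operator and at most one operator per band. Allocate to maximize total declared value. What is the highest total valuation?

Treat this as an assignment problem: match each operator to one band.
Optimal: TerraLink→Band E ($904M), OrbitCom→Band C ($868M), Meridian→Band G ($933M), PeakComm→Band A ($816M) — total 904+868+933+816 = $3521M.
Next-best assignment: TerraLink→Band E, OrbitCom→Band A, Meridian→Band G, PeakComm→Band B = $3322M.

Max total: $3521M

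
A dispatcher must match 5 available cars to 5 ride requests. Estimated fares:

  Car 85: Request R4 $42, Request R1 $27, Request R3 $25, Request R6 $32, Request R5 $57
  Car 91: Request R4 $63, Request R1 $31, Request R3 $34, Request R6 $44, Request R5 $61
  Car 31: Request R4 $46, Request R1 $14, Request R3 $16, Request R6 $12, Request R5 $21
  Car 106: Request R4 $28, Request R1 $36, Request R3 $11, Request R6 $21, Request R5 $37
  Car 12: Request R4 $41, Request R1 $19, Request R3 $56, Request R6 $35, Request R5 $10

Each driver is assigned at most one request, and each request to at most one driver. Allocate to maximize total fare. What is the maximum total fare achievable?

Max total: $239

Optimal: Car 85→Request R5 ($57), Car 91→Request R6 ($44), Car 31→Request R4 ($46), Car 106→Request R1 ($36), Car 12→Request R3 ($56) — total 57+44+46+36+56 = $239.
Row-greedy (each driver in turn takes its best remaining request) gives $207, worse by 32.
Swapping Car 106↔Car 91 (Car 106→Request R6 $21, Car 91→Request R1 $31) loses 28.
No other one-to-one assignment exceeds $239.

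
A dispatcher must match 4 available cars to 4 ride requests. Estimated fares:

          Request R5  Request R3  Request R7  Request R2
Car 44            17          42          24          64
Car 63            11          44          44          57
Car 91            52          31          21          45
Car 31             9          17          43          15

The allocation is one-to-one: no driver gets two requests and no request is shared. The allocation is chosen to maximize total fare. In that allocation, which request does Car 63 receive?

Car 63 receives Request R3.

This is a one-to-one assignment (maximum-weight bipartite matching).
Optimal: Car 44→Request R2 ($64), Car 63→Request R3 ($44), Car 91→Request R5 ($52), Car 31→Request R7 ($43) — total 64+44+52+43 = $203.
Checked against all permutations: $203 is optimal.
Car 63's own top request is Request R2 ($57), but forcing Car 63→Request R2 and reassigning the rest optimally gives only $194 — worse by 9.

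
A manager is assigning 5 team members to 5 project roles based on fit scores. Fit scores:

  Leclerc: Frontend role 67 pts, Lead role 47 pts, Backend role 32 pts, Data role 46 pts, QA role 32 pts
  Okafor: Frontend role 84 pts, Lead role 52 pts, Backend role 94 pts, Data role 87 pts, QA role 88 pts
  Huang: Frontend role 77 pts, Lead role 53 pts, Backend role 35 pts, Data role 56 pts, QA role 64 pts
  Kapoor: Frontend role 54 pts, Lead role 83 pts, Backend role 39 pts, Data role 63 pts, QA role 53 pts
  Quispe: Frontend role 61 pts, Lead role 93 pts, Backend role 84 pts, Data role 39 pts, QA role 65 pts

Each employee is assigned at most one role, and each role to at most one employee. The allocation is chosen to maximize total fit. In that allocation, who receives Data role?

Okafor receives Data role.

Optimal: Leclerc→Frontend role (67 pts), Okafor→Data role (87 pts), Huang→QA role (64 pts), Kapoor→Lead role (83 pts), Quispe→Backend role (84 pts) — total 67+87+64+83+84 = 385 pts.
Swapping Huang↔Quispe (Huang→Backend role 35 pts, Quispe→QA role 65 pts) loses 48.
Okafor's own top role is Backend role (94 pts), but forcing Okafor→Backend role and reassigning the rest optimally gives only 381 pts — worse by 4.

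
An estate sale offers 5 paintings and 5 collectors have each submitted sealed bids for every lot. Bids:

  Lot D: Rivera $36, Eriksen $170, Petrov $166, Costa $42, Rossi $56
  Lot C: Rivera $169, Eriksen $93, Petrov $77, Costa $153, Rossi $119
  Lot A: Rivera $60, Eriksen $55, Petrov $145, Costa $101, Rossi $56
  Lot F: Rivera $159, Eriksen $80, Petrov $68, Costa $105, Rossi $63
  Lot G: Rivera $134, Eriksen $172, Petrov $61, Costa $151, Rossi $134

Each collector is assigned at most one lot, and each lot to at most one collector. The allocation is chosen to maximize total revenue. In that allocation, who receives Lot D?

Treat this as an assignment problem: match each collector to one lot.
Optimal: Rivera→Lot F ($159), Eriksen→Lot D ($170), Petrov→Lot A ($145), Costa→Lot C ($153), Rossi→Lot G ($134) — total 159+170+145+153+134 = $761.
Row-greedy (each collector in turn takes its best remaining lot) gives $668, worse by 93.
Next-best assignment: Rivera→Lot F, Eriksen→Lot D, Petrov→Lot A, Costa→Lot G, Rossi→Lot C = $744.
Swapping Rivera↔Petrov (Rivera→Lot A $60, Petrov→Lot F $68) loses 176.
Eriksen's own top lot is Lot G ($172), but forcing Eriksen→Lot G and reassigning the rest optimally gives only $717 — worse by 44.

Eriksen receives Lot D.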